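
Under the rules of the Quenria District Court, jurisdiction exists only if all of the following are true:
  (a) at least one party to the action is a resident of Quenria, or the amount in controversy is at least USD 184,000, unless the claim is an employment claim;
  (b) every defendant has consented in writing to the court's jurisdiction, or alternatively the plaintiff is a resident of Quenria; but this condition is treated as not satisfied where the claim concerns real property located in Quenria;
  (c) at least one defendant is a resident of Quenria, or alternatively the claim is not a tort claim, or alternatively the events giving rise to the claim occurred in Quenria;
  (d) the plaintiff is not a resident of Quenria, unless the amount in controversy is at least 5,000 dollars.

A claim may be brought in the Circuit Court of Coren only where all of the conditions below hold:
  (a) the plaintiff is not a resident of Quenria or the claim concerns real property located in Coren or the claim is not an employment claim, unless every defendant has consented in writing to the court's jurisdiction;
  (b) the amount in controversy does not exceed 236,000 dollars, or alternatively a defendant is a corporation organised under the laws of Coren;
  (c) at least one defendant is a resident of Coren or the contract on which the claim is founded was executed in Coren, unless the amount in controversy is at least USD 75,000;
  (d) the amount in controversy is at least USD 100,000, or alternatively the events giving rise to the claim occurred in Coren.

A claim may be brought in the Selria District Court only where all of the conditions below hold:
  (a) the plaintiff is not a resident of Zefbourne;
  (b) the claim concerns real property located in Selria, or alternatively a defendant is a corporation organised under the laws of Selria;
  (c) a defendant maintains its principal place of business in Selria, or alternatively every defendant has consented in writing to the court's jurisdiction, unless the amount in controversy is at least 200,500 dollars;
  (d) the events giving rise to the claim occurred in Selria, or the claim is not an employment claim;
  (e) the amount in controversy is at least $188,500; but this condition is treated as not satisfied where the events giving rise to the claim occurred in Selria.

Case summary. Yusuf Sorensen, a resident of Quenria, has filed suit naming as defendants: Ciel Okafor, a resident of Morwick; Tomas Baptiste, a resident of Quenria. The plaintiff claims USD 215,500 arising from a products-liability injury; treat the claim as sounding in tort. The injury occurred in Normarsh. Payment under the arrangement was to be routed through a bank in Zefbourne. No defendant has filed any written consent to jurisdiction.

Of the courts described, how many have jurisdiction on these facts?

2

The Quenria District Court:
  (a) Yusuf Sorensen resides in Quenria, which satisfies one of the alternatives. Satisfied.
  (b) The plaintiff resides in Quenria, which satisfies one of the alternatives. The exception is not triggered, since the claim does not concern real property. Satisfied.
  (c) Tomas Baptiste resides in Quenria, which satisfies one of the alternatives. Met.
  (d) The plaintiff resides in Quenria. The proviso rescues it, though: the amount in controversy is USD 215,500, which meets the $5,000 floor. Condition met.
  → All conditions met; jurisdiction exists.
The Circuit Court of Coren:
  (a) The claim is a tort claim, not an employment claim — that alternative is enough. Met.
  (b) The amount in controversy is 215,500 dollars, within the $236,000 ceiling, which satisfies one of the alternatives. Satisfied.
  (c) No defendant resides in Coren (they reside in Morwick, Quenria); no contract (and hence no place of execution) is alleged — every alternative fails. The proviso rescues it, though: the amount in controversy is USD 215,500, which meets the $75,000 floor. Satisfied.
  (d) The amount in controversy is 215,500 dollars, which meets the $100,000 floor — that alternative is enough. Met.
  → Jurisdiction lies.
The Selria District Court:
  (a) The plaintiff resides in Quenria, which is not Zefbourne. Met.
  (b) The claim does not concern real property; no defendant is a corporation — no alternative holds. Fails.
  (c) No defendant is a corporation; no such written consent has been filed — none of the alternatives is met. The proviso rescues it, though: the amount in controversy is USD 215,500, which meets the $200,500 floor. Met.
  (d) The claim is a tort claim, not an employment claim, so this disjunct is met. Satisfied.
  (e) The amount in controversy is USD 215,500, which meets the $188,500 floor. And the carve-out is inapplicable — the operative events occurred in Normarsh, not Selria. Met.
  → The court lacks jurisdiction.
Courts with jurisdiction: the Quenria District Court, the Circuit Court of Coren — 2 in total.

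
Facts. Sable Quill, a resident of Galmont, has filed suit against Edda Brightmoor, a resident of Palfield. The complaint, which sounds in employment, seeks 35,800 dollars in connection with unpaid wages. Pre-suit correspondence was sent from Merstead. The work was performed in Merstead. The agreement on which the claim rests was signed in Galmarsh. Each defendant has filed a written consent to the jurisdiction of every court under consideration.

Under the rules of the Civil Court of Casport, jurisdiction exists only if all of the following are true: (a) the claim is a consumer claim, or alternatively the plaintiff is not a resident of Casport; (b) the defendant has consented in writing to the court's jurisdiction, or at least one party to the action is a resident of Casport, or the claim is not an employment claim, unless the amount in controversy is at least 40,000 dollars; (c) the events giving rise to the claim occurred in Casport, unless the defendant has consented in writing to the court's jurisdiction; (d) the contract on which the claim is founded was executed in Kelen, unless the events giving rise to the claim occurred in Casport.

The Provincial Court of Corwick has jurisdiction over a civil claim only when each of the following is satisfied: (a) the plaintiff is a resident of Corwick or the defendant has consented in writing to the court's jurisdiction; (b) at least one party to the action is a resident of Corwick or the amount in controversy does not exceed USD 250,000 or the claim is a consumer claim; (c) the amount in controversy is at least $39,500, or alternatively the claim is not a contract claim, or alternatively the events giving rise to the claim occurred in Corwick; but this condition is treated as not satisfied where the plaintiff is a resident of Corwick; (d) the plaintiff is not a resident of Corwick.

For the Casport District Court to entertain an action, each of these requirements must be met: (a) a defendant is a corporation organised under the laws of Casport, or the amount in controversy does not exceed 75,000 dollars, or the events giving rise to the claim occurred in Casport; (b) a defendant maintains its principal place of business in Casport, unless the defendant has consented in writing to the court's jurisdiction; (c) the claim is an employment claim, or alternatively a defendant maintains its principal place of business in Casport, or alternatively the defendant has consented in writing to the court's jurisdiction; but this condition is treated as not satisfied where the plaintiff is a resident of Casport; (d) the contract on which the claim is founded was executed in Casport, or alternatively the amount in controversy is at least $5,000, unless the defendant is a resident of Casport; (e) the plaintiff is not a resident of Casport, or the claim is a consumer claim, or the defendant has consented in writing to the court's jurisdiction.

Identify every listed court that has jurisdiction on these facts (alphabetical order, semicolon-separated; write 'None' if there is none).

the Casport District Court; the Provincial Court of Corwick

The Civil Court of Casport:
  (a) The plaintiff resides in Galmont, which is not Casport, which satisfies one of the alternatives. Satisfied.
  (b) Every defendant has filed written consent — that alternative is enough. Satisfied.
  (c) The operative events occurred in Merstead, not Casport. The proviso rescues it, though: every defendant has filed written consent. Satisfied.
  (d) The contract was executed in Galmarsh, not Kelen. The proviso offers no rescue either, since the operative events occurred in Merstead, not Casport. Fails.
  → No jurisdiction.
The Provincial Court of Corwick:
  (a) Every defendant has filed written consent, which satisfies one of the alternatives. Condition met.
  (b) The amount in controversy is $35,800, within the $250,000 ceiling, so this disjunct is met. Condition met.
  (c) The claim is an employment claim, not a contract claim, so this disjunct is met. The carve-out does not apply: the plaintiff resides in Galmont, not Corwick. Satisfied.
  (d) The plaintiff resides in Galmont, which is not Corwick. Condition met.
  → The court has jurisdiction.
The Casport District Court:
  (a) The amount in controversy is $35,800, within the $75,000 ceiling, so this disjunct is met. Condition met.
  (b) No defendant is a corporation. The proviso rescues it, though: every defendant has filed written consent. Satisfied.
  (c) The claim is an employment claim, so one alternative holds. The exception is not triggered, since the plaintiff resides in Galmont, not Casport. Satisfied.
  (d) The amount in controversy is $35,800, which meets the $5,000 floor, so this disjunct is met. Satisfied.
  (e) The plaintiff resides in Galmont, which is not Casport, which satisfies one of the alternatives. Met.
  → The court has jurisdiction.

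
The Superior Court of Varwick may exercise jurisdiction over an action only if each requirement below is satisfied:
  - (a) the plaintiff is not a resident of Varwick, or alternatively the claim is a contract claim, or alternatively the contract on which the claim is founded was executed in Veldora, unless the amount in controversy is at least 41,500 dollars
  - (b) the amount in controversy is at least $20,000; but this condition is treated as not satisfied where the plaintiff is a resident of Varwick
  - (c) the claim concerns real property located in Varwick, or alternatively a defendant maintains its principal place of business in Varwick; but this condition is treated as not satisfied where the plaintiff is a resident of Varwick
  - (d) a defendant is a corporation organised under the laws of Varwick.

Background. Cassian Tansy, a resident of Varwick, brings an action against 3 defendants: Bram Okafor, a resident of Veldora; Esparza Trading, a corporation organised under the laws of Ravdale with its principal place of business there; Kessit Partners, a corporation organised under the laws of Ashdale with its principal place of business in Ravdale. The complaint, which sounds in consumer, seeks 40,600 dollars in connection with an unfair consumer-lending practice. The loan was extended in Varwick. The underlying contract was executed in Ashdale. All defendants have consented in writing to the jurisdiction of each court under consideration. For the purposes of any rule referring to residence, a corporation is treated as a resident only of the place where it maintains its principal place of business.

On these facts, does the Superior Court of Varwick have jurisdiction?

No

The Superior Court of Varwick:
  (a) The plaintiff resides in Varwick; the claim is a consumer claim, not a contract claim; the contract was executed in Ashdale, not Veldora — every alternative fails. Nor does the 'unless' clause help: the amount in controversy is USD 40,600, below the $41,500 floor. Not satisfied.
  (b) The amount in controversy is $40,600, which meets the USD 20,000 floor. But the carve-out bites: the plaintiff resides in Varwick. Not met.
  (c) The claim does not concern real property; the corporate defendant(s) have their principal place of business in Ravdale, not Varwick — every alternative fails. Not satisfied.
  (d) The corporate defendant(s) are organised in Ashdale, Ravdale, not Varwick. Fails.
  → Not every requirement is met — no jurisdiction.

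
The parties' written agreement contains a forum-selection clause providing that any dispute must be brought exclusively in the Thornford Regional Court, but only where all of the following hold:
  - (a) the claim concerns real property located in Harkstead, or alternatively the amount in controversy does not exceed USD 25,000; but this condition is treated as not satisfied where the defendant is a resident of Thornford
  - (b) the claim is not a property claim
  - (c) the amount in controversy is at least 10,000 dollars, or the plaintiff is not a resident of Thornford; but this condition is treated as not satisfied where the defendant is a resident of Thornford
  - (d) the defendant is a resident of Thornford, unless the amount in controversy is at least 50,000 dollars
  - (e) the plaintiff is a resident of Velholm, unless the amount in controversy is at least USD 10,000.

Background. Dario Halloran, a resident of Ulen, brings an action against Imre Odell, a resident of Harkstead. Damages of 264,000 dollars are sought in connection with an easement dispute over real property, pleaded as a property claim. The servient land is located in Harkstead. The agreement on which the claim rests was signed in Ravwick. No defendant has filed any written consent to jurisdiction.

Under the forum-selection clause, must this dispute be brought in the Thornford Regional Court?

No

The Thornford Regional Court:
  (a) The property lies in Harkstead, so this disjunct is met. And the carve-out is inapplicable — the defendant resides in Harkstead, not Thornford. Satisfied.
  (b) The claim is a property claim. Not met.
  (c) The amount in controversy is 264,000 dollars, which meets the USD 10,000 floor — that alternative is enough. The carve-out does not apply: the defendant resides in Harkstead, not Thornford. Condition met.
  (d) The defendant resides in Harkstead, not Thornford. But the amount in controversy is $264,000, which meets the $50,000 floor, and the 'unless' clause therefore excuses the requirement. Satisfied.
  (e) The plaintiff resides in Ulen, not Velholm. The proviso rescues it, though: the amount in controversy is $264,000, which meets the USD 10,000 floor. Condition met.
  → The clause does not apply.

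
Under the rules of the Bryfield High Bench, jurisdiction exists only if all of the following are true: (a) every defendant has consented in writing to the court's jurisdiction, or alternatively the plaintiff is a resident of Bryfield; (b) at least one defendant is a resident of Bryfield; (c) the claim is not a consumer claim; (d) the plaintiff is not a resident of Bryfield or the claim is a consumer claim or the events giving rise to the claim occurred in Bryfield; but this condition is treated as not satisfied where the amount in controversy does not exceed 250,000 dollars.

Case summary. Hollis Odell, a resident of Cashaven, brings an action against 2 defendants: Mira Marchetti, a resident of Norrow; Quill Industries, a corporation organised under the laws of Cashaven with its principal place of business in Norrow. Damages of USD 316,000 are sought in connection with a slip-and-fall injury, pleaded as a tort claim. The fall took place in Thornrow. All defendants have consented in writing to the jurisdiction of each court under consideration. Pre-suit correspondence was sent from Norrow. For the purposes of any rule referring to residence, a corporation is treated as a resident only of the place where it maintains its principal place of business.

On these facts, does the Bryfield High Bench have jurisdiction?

The Bryfield High Bench:
  (a) Every defendant has filed written consent, so one alternative holds. Satisfied.
  (b) No defendant resides in Bryfield (they reside in Norrow, Norrow). Fails.
  (c) The claim is a tort claim, not a consumer claim. Condition met.
  (d) The plaintiff resides in Cashaven, which is not Bryfield, so this disjunct is met. The carve-out does not apply: the amount in controversy is 316,000 dollars, above the USD 250,000 ceiling. Met.
  → Not every requirement is met — no jurisdiction.

No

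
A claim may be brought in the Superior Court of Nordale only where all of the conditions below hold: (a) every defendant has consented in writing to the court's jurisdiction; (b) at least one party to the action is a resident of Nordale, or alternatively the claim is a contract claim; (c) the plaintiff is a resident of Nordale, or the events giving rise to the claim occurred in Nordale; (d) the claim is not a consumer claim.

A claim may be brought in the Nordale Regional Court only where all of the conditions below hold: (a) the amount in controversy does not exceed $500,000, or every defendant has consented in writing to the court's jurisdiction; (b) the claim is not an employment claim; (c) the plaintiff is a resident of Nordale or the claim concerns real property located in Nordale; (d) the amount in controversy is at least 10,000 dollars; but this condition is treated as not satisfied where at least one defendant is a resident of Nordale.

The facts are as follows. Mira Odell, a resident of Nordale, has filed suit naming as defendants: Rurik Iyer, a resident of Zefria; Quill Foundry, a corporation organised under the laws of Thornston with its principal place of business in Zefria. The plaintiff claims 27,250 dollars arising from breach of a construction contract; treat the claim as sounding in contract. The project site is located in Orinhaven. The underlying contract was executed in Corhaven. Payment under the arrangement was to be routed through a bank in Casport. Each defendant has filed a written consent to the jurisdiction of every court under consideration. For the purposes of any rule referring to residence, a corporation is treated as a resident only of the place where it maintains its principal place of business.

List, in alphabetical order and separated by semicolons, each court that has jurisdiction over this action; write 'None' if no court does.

the Nordale Regional Court; the Superior Court of Nordale

The Superior Court of Nordale:
  (a) Every defendant has filed written consent. Met.
  (b) Mira Odell resides in Nordale, so one alternative holds. Condition met.
  (c) The plaintiff resides in Nordale — that alternative is enough. Met.
  (d) The claim is a contract claim, not a consumer claim. Satisfied.
  → Every requirement is satisfied — jurisdiction.
The Nordale Regional Court:
  (a) The amount in controversy is $27,250, within the USD 500,000 ceiling, which satisfies one of the alternatives. Met.
  (b) The claim is a contract claim, not an employment claim. Condition met.
  (c) The plaintiff resides in Nordale, so one alternative holds. Satisfied.
  (d) The amount in controversy is 27,250 dollars, which meets the 10,000 dollars floor. The carve-out does not apply: no defendant resides in Nordale (they reside in Zefria, Zefria). Met.
  → Every requirement is satisfied — jurisdiction.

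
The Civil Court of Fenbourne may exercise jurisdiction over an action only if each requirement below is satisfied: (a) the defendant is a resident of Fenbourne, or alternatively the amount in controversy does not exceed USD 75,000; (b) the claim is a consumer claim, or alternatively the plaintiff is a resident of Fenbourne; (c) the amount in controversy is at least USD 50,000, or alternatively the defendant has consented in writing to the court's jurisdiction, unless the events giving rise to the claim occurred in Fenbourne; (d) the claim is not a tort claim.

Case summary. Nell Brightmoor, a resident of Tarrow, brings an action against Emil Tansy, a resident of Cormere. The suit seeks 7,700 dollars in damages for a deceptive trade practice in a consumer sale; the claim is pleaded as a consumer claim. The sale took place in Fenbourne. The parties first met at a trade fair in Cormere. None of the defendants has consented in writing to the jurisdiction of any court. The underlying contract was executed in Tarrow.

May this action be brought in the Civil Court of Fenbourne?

Yes

The Civil Court of Fenbourne:
  (a) The amount in controversy is 7,700 dollars, within the 75,000 dollars ceiling, so one alternative holds. Condition met.
  (b) The claim is a consumer claim — that alternative is enough. Condition met.
  (c) The amount in controversy is $7,700, below the 50,000 dollars floor; no such written consent has been filed — none of the alternatives is met. But the operative events occurred in Fenbourne, and the 'unless' clause therefore excuses the requirement. Satisfied.
  (d) The claim is a consumer claim, not a tort claim. Satisfied.
  → All conditions met; jurisdiction exists.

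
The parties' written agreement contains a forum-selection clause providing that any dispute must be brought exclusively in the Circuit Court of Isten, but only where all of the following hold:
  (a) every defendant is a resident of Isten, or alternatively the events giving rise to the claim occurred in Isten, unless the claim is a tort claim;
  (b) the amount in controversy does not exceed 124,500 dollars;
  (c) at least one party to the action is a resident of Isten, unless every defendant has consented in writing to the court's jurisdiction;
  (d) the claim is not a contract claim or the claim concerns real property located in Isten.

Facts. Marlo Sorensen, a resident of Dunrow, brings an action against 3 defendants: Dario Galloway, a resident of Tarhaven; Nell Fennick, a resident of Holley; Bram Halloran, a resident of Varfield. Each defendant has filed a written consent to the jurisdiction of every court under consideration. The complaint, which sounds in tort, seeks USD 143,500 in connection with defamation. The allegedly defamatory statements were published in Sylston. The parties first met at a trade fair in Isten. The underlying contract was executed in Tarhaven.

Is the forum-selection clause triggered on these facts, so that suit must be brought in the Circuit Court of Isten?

The Circuit Court of Isten:
  (a) The defendants reside as follows — Dario Galloway in Tarhaven, Nell Fennick in Holley, Bram Halloran in Varfield — not all in Isten; the operative events occurred in Sylston, not Isten — none of the alternatives is met. However, the claim is a tort claim, so the 'unless' proviso supplies this condition. Met.
  (b) The amount in controversy is USD 143,500, above the $124,500 ceiling. Fails.
  (c) No party resides in Isten. However, every defendant has filed written consent, so the 'unless' proviso supplies this condition. Satisfied.
  (d) The claim is a tort claim, not a contract claim — that alternative is enough. Met.
  → Forum clause is not triggered.

No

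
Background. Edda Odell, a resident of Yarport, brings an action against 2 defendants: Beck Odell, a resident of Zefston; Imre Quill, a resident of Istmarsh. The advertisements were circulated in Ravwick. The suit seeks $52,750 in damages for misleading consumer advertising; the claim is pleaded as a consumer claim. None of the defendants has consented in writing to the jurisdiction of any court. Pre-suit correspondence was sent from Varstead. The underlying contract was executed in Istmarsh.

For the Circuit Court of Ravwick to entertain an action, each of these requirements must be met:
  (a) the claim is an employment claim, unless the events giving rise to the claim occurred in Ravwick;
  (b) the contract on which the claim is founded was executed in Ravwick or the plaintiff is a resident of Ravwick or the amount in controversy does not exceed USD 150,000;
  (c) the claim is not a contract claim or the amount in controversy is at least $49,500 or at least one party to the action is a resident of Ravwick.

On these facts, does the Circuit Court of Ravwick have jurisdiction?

The Circuit Court of Ravwick:
  (a) The claim is a consumer claim, not an employment claim. The proviso rescues it, though: the operative events occurred in Ravwick. Condition met.
  (b) The amount in controversy is USD 52,750, within the USD 150,000 ceiling — that alternative is enough. Met.
  (c) The claim is a consumer claim, not a contract claim — that alternative is enough. Condition met.
  → Every requirement is satisfied — jurisdiction.

Yes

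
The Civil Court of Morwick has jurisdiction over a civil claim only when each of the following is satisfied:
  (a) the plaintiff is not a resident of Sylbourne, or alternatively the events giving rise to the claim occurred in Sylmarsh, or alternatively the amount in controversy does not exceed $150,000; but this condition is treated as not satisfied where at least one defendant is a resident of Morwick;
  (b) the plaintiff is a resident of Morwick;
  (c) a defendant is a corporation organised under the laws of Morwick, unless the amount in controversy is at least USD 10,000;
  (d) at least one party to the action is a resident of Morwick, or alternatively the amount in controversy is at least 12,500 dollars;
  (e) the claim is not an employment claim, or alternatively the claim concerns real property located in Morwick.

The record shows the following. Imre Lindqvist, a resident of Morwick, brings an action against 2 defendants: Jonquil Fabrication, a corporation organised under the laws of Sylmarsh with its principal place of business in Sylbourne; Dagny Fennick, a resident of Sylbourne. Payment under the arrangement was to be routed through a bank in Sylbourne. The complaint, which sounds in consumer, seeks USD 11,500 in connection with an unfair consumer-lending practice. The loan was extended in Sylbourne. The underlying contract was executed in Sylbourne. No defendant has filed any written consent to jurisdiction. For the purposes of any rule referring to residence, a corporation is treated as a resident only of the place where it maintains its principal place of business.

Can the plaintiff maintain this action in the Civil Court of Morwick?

The Civil Court of Morwick:
  (a) The plaintiff resides in Morwick, which is not Sylbourne, so one alternative holds. The carve-out does not apply: no defendant resides in Morwick (they reside in Sylbourne, Sylbourne). Met.
  (b) The plaintiff resides in Morwick. Satisfied.
  (c) The corporate defendant(s) are organised in Sylmarsh, not Morwick. The proviso rescues it, though: the amount in controversy is 11,500 dollars, which meets the USD 10,000 floor. Condition met.
  (d) Imre Lindqvist resides in Morwick — that alternative is enough. Met.
  (e) The claim is a consumer claim, not an employment claim, so this disjunct is met. Met.
  → The court has jurisdiction.

Yes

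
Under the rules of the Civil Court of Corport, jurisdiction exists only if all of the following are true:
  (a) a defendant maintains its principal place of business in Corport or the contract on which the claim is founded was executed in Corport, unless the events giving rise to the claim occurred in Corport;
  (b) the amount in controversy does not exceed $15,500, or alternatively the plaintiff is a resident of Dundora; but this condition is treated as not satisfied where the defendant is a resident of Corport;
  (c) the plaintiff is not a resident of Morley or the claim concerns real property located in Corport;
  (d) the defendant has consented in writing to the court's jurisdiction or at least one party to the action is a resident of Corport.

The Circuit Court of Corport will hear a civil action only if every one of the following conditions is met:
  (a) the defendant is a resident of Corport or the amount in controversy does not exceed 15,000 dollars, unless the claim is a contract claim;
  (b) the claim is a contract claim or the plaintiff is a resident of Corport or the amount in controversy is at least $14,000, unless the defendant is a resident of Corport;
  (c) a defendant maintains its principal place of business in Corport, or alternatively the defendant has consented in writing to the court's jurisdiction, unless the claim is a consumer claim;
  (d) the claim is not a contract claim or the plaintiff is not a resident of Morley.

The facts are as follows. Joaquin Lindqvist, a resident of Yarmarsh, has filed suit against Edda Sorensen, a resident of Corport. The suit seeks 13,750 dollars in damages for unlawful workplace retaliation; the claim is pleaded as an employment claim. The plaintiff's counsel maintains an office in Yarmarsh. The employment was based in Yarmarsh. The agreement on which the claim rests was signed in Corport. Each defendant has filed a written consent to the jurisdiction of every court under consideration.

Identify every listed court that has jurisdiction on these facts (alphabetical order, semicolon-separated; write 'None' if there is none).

The Civil Court of Corport:
  (a) The contract was executed in Corport, so this disjunct is met. Met.
  (b) The amount in controversy is $13,750, within the 15,500 dollars ceiling — that alternative is enough. But the defendant resides in Corport, triggering the carve-out and defeating this condition. Not met.
  (c) The plaintiff resides in Yarmarsh, which is not Morley, so this disjunct is met. Satisfied.
  (d) Every defendant has filed written consent — that alternative is enough. Condition met.
  → The court lacks jurisdiction.
The Circuit Court of Corport:
  (a) The defendant resides in Corport, which satisfies one of the alternatives. Satisfied.
  (b) The claim is an employment claim, not a contract claim; the plaintiff resides in Yarmarsh, not Corport; the amount in controversy is $13,750, below the 14,000 dollars floor — no alternative holds. The proviso rescues it, though: the defendant resides in Corport. Met.
  (c) Every defendant has filed written consent — that alternative is enough. Satisfied.
  (d) The claim is an employment claim, not a contract claim, so this disjunct is met. Condition met.
  → Every requirement is satisfied — jurisdiction.

the Circuit Court of Corport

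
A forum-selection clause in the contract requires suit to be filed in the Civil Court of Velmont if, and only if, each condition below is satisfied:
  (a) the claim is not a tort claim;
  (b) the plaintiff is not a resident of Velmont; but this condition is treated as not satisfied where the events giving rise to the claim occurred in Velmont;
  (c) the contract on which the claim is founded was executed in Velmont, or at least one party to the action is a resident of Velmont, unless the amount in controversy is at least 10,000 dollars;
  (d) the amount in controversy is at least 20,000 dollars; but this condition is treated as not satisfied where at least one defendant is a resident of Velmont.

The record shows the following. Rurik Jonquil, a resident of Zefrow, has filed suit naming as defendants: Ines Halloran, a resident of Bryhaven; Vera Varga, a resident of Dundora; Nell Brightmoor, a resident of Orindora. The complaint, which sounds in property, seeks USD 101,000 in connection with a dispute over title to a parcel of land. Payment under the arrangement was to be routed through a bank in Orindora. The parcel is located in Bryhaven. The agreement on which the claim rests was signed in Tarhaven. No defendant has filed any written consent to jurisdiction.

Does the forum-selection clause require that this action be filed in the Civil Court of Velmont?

The Civil Court of Velmont:
  (a) The claim is a property claim, not a tort claim. Satisfied.
  (b) The plaintiff resides in Zefrow, which is not Velmont. The carve-out does not apply: the operative events occurred in Bryhaven, not Velmont. Satisfied.
  (c) The contract was executed in Tarhaven, not Velmont; no party resides in Velmont — no alternative holds. But the amount in controversy is USD 101,000, which meets the 10,000 dollars floor, and the 'unless' clause therefore excuses the requirement. Condition met.
  (d) The amount in controversy is 101,000 dollars, which meets the USD 20,000 floor. The exception is not triggered, since no defendant resides in Velmont (they reside in Bryhaven, Dundora, Orindora). Met.
  → The clause applies.

Yes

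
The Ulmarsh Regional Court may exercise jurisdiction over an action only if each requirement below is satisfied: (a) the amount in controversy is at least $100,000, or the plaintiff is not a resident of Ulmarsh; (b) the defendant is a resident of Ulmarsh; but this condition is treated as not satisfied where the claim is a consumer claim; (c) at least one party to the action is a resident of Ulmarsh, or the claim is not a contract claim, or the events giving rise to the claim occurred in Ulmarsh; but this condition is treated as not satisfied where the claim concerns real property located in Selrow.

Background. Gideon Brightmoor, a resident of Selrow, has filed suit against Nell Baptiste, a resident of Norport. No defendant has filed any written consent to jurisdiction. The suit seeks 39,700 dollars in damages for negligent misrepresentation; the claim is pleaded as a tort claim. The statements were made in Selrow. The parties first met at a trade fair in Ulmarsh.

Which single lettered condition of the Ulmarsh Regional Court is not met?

The Ulmarsh Regional Court:
  (a) The plaintiff resides in Selrow, which is not Ulmarsh, so one alternative holds. Condition met.
  (b) The defendant resides in Norport, not Ulmarsh. Fails.
  (c) The claim is a tort claim, not a contract claim, so one alternative holds. The carve-out does not apply: the claim does not concern real property. Satisfied.
Only condition (b) fails.

(b)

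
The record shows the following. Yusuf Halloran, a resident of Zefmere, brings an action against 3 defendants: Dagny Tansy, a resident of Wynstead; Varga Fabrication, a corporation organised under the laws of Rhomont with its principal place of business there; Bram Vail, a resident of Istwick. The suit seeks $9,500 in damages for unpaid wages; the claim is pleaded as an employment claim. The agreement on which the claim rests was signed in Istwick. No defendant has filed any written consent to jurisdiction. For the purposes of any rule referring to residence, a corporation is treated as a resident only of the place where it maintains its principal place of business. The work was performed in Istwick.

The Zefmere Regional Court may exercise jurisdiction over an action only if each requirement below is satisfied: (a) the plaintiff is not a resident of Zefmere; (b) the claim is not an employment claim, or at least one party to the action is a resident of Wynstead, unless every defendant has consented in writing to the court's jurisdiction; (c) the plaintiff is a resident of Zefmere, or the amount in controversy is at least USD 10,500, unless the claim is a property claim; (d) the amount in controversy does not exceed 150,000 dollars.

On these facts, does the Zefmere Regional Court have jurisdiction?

No

The Zefmere Regional Court:
  (a) The plaintiff resides in Zefmere. Condition not met.
  (b) Dagny Tansy resides in Wynstead, so this disjunct is met. Satisfied.
  (c) The plaintiff resides in Zefmere, which satisfies one of the alternatives. Condition met.
  (d) The amount in controversy is $9,500, within the USD 150,000 ceiling. Met.
  → The court lacks jurisdiction.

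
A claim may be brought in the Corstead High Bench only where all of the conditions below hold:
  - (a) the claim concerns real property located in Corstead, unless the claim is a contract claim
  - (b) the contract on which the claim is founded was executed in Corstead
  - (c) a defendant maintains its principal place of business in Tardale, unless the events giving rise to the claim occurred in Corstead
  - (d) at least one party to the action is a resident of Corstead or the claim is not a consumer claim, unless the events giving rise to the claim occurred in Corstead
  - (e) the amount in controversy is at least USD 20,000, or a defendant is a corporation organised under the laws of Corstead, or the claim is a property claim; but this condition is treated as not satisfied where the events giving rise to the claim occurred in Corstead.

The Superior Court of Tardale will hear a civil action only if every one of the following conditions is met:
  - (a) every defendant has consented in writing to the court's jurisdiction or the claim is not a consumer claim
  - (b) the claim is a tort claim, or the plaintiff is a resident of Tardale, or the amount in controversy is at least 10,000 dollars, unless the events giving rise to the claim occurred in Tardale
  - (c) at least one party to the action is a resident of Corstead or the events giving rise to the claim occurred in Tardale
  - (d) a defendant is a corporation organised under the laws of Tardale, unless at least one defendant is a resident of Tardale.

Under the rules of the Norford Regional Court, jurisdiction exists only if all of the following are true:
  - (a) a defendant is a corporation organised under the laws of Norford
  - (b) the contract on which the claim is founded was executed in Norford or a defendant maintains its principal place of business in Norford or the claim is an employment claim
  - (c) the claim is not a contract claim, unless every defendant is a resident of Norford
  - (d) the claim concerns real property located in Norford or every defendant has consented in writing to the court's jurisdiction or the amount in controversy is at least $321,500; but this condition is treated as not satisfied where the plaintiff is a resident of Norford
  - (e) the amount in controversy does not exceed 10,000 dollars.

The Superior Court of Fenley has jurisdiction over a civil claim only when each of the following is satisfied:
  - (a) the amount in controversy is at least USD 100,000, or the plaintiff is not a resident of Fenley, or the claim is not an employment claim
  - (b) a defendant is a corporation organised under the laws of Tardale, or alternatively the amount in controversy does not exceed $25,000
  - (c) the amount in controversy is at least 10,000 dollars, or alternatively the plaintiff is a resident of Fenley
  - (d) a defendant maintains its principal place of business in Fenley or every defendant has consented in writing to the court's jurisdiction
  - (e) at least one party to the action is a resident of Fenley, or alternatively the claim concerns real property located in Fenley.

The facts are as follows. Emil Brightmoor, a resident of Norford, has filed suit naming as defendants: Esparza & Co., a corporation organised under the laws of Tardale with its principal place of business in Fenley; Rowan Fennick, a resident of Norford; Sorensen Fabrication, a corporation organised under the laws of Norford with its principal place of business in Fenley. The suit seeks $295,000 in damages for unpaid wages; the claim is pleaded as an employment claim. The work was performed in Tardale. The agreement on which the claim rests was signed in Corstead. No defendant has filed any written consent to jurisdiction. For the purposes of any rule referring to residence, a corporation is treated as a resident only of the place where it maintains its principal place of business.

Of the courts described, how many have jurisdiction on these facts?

2

The Corstead High Bench:
  (a) The claim does not concern real property. Nor does the 'unless' clause help: the claim is an employment claim, not a contract claim. Condition not met.
  (b) The contract was executed in Corstead. Satisfied.
  (c) The corporate defendant(s) have their principal place of business in Fenley, not Tardale. The proviso offers no rescue either, since the operative events occurred in Tardale, not Corstead. Not satisfied.
  (d) The claim is an employment claim, not a consumer claim, so one alternative holds. Met.
  (e) The amount in controversy is USD 295,000, which meets the $20,000 floor, which satisfies one of the alternatives. And the carve-out is inapplicable — the operative events occurred in Tardale, not Corstead. Met.
  → Not every requirement is met — no jurisdiction.
The Superior Court of Tardale:
  (a) The claim is an employment claim, not a consumer claim, so one alternative holds. Satisfied.
  (b) The amount in controversy is $295,000, which meets the $10,000 floor — that alternative is enough. Condition met.
  (c) The operative events occurred in Tardale, so one alternative holds. Condition met.
  (d) Esparza & Co. is organised under the laws of Tardale. Met.
  → Every requirement is satisfied — jurisdiction.
The Norford Regional Court:
  (a) Sorensen Fabrication is organised under the laws of Norford. Condition met.
  (b) The claim is an employment claim — that alternative is enough. Met.
  (c) The claim is an employment claim, not a contract claim. Met.
  (d) The claim does not concern real property; no such written consent has been filed; the amount in controversy is $295,000, below the USD 321,500 floor — none of the alternatives is met. Not satisfied.
  (e) The amount in controversy is 295,000 dollars, above the $10,000 ceiling. Fails.
  → At least one condition fails; no jurisdiction.
The Superior Court of Fenley:
  (a) The amount in controversy is 295,000 dollars, which meets the USD 100,000 floor, so this disjunct is met. Met.
  (b) Esparza & Co. is organised under the laws of Tardale, so this disjunct is met. Condition met.
  (c) The amount in controversy is 295,000 dollars, which meets the USD 10,000 floor, so this disjunct is met. Satisfied.
  (d) Esparza & Co. has its principal place of business in Fenley, so one alternative holds. Met.
  (e) Esparza & Co. resides in Fenley, so one alternative holds. Satisfied.
  → All conditions met; jurisdiction exists.
Courts with jurisdiction: the Superior Court of Tardale, the Superior Court of Fenley — 2 in total.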